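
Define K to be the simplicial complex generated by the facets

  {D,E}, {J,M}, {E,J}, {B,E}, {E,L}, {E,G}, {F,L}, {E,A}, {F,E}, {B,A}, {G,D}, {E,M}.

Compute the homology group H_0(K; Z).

K has 9 vertices, 12 edges.
rank ∂_0 = 0, rank ∂_1 = 8 ⇒ b_0 = 9 − 0 − 8 = 1; all invariant factors of ∂_1 are 1 so no torsion. So H_0 = Z.

H_0 ≅ Z.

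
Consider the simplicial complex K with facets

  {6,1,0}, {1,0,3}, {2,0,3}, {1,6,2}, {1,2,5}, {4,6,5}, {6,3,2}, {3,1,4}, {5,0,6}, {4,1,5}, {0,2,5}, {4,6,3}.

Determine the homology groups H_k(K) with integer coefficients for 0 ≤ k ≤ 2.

H_0 = Z,  H_1 = Z/2Z,  H_2 = 0.

Take the total order 0 < 1 < 2 < 3 < 4 < 5 < 6 on the vertex set. Then K (dimension 2) consists of the simplices:

  0-simplices (7): [0], [1], [2], [3], [4], [5], [6]
  1-simplices (18): [0,1], [0,2], [0,3], [0,5], [0,6], [1,2], [1,3], [1,4], [1,5], [1,6], [2,3], [2,5], [2,6], [3,4], [3,6], [4,5], [4,6], [5,6]
  2-simplices (12): [0,1,3], [0,1,6], [0,2,3], [0,2,5], [0,5,6], [1,2,5], [1,2,6], [1,3,4], [1,4,5], [2,3,6], [3,4,6], [4,5,6]

giving chain groups C_0 ≅ Z^7, C_1 ≅ Z^18, C_2 ≅ Z^12.

∂_1: C_1 → C_0 sends each edge [p,q] (with p < q) to q − p.
This gives a 7×18 integer matrix of rank 6; reducing to Smith normal form yields diagonal entries (1,1,1,1,1,1).

∂_2: C_2 → C_1 sends each 2-simplex [p,q,r] to [q,r] − [p,r] + [p,q]. For instance
  ∂[1,2,5] = [2,5] − [1,5] + [1,2],
  ∂[0,2,5] = [2,5] − [0,5] + [0,2].
This gives a 18×12 integer matrix of rank 12; reducing to Smith normal form yields diagonal entries (1,1,1,1,1,1,1,1,1,1,1,2).

Reading off H_k = ker ∂_k / im ∂_{k+1}:

  H_0: rank C_0 − rank ∂_1 = 7 − 6 = 1, and the invariant factors of ∂_1 are all 1, so H_0 = Z.
  H_1: rank ker ∂_1 − rank ∂_2 = (18 − 6) − 12 = 0, and ∂_2 has invariant factor 2 > 1, so H_1 = Z/2Z.
  H_2: rank ker ∂_2 − rank ∂_3 = (12 − 12) − 0 = 0, and there is no ∂_3, so H_2 = 0.

As a check, the Euler characteristic is 7 − 18 + 12 = 1, which agrees with 1 − 0 + 0 = 1.
(K is a triangulation of the real projective plane RP^2.)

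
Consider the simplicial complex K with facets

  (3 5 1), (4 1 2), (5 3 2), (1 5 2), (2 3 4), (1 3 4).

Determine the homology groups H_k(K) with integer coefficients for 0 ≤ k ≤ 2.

Take the total order 1 < 2 < 3 < 4 < 5 on the vertex set. Then K (dimension 2) consists of the simplices:

  0-simplices (5): [1], [2], [3], [4], [5]
  1-simplices (9): [1,2], [1,3], [1,4], [1,5], [2,3], [2,4], [2,5], [3,4], [3,5]
  2-simplices (6): [1,2,4], [1,2,5], [1,3,4], [1,3,5], [2,3,4], [2,3,5]

so the chain groups are C_0 ≅ Z^5, C_1 ≅ Z^9, C_2 ≅ Z^6.

Boundary ∂_1: C_1 → C_0 sends each edge [p,q] (with p < q) to q − p. For instance
  ∂[1,4] = [4] − [1].
This gives a 5×9 integer matrix of rank 4; reducing to Smith normal form yields diagonal entries (1,1,1,1).

∂_2: C_2 → C_1 acts by ∂[p,q,r] = [q,r] − [p,r] + [p,q]. For instance
  ∂[1,3,4] = [3,4] − [1,4] + [1,3],
  ∂[1,3,5] = [3,5] − [1,5] + [1,3].
The resulting 9×6 matrix has rank 5, and its Smith normal form has invariant factors (1,1,1,1,1).

Now H_k = ker ∂_k / im ∂_{k+1}, so:

  H_0: rank C_0 − rank ∂_1 = 5 − 4 = 1, and the invariant factors of ∂_1 are all 1, so H_0 ≅ Z.
  H_1: rank ker ∂_1 − rank ∂_2 = (9 − 4) − 5 = 0, and the invariant factors of ∂_2 are all 1, so H_1 ≅ 0.
  H_2: rank ker ∂_2 − rank ∂_3 = (6 − 5) − 0 = 1, and there is no ∂_3, so H_2 ≅ Z.

As a check, the Euler characteristic is 5 − 9 + 6 = 2, which agrees with 1 − 0 + 1 = 2.

H_0 ≅ Z,  H_1 = 0,  H_2 ≅ Z.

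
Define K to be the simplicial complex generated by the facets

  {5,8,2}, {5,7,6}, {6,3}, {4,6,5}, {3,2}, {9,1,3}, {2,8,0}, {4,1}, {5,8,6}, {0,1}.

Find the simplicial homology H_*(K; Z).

H_0 = Z,  H_1 = Z^3,  H_2 = 0.

K has 10 vertices, 18 edges, 6 triangles.
rank ∂_0 = 0, rank ∂_1 = 9 ⇒ b_0 = 10 − 0 − 9 = 1; all invariant factors of ∂_1 are 1 so no torsion. So H_0 = Z.
rank ∂_1 = 9, rank ∂_2 = 6 ⇒ b_1 = 18 − 9 − 6 = 3; all invariant factors of ∂_2 are 1 so no torsion. So H_1 = Z^3.
rank ∂_2 = 6, rank ∂_3 = 0 ⇒ b_2 = 6 − 6 − 0 = 0. So H_2 = 0.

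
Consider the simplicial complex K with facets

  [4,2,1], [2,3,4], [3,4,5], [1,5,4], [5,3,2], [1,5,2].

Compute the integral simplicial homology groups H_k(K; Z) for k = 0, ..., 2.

Order the vertices as 1 < 2 < 3 < 4 < 5. Listing each simplex with vertices in this order, K has dimension 2 with simplices:

  0-simplices (5): [1], [2], [3], [4], [5]
  1-simplices (9): [1,2], [1,4], [1,5], [2,3], [2,4], [2,5], [3,4], [3,5], [4,5]
  2-simplices (6): [1,2,4], [1,2,5], [1,4,5], [2,3,4], [2,3,5], [3,4,5]

giving chain groups C_0 ≅ Z^5, C_1 ≅ Z^9, C_2 ≅ Z^6.

The boundary map ∂_1: C_1 → C_0 sends each edge [p,q] (with p < q) to q − p. For instance
  ∂[4,5] = [5] − [4].
The resulting 5×9 matrix has rank 4, and its Smith normal form has invariant factors (1,1,1,1).

The boundary map ∂_2: C_2 → C_1 maps a triangle to the signed sum of its edges. For instance
  ∂[2,3,4] = [3,4] − [2,4] + [2,3],
  ∂[3,4,5] = [4,5] − [3,5] + [3,4].
The 9×6 boundary matrix has rank 5 and Smith normal form diag(1,1,1,1,1).

From H_k ≅ ker(∂_k) / im(∂_{k+1}) we obtain:

  H_0: rank C_0 − rank ∂_1 = 5 − 4 = 1, and the invariant factors of ∂_1 are all 1, so H_0 ≅ Z.
  H_1: rank ker ∂_1 − rank ∂_2 = (9 − 4) − 5 = 0, and the invariant factors of ∂_2 are all 1, so H_1 ≅ 0.
  H_2: rank ker ∂_2 − rank ∂_3 = (6 − 5) − 0 = 1, and there is no ∂_3, so H_2 ≅ Z.

H_0 ≅ Z,  H_1 = 0,  H_2 ≅ Z.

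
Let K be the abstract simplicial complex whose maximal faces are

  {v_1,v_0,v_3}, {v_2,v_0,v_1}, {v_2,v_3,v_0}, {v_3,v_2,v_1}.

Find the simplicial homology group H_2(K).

H_2 = Z.

Take the total order v_0 < v_1 < v_2 < v_3 on the vertex set. Then K (dimension 2) consists of the simplices:

  0-simplices (4): [v_0], [v_1], [v_2], [v_3]
  1-simplices (6): [v_0,v_1], [v_0,v_2], [v_0,v_3], [v_1,v_2], [v_1,v_3], [v_2,v_3]
  2-simplices (4): [v_0,v_1,v_2], [v_0,v_1,v_3], [v_0,v_2,v_3], [v_1,v_2,v_3]

Hence C_0 ≅ Z^4, C_1 ≅ Z^6, C_2 ≅ Z^4.

∂_1: C_1 → C_0 maps an edge to its endpoints' difference, ∂[p,q] = q − p.
As a 4×6 matrix over Z this has rank 3, with invariant factors (1,1,1).

∂_2: C_2 → C_1 maps a triangle to the signed sum of its edges. For instance
  ∂[v_0,v_1,v_3] = [v_1,v_3] − [v_0,v_3] + [v_0,v_1],
  ∂[v_0,v_1,v_2] = [v_1,v_2] − [v_0,v_2] + [v_0,v_1].
This gives a 6×4 integer matrix of rank 3; reducing to Smith normal form yields diagonal entries (1,1,1).

From H_k ≅ ker(∂_k) / im(∂_{k+1}) we obtain:

  H_2: rank ker ∂_2 − rank ∂_3 = (4 − 3) − 0 = 1, and there is no ∂_3, so H_2 ≅ Z.

(K is a triangulation of the 2-sphere S^2.)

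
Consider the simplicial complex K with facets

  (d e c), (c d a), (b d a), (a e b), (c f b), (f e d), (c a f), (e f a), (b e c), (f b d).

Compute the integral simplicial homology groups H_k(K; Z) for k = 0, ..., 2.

H_0 ≅ Z,  H_1 ≅ Z/2,  H_2 = 0.

Order the vertices as a < b < c < d < e < f. Listing each simplex with vertices in this order, K has dimension 2 with simplices:

  0-simplices (6): a, b, c, d, e, f
  1-simplices (15): ab, ac, ad, ae, af, bc, bd, be, bf, cd, ce, cf, de, df, ef
  2-simplices (10): abd, abe, acd, acf, aef, bce, bcf, bdf, cde, def

so the chain groups are C_0 ≅ Z^6, C_1 ≅ Z^15, C_2 ≅ Z^10.

The boundary map ∂_1: C_1 → C_0 maps an edge to its endpoints' difference, ∂[p,q] = q − p. For instance
  ∂bc = c − b.
This gives a 6×15 integer matrix of rank 5; reducing to Smith normal form yields diagonal entries (1,1,1,1,1).

The boundary map ∂_2: C_2 → C_1 maps a triangle to the signed sum of its edges. For instance
  ∂acf = cf − af + ac,
  ∂bdf = df − bf + bd.
This gives a 15×10 integer matrix of rank 10; reducing to Smith normal form yields diagonal entries (1,1,1,1,1,1,1,1,1,2).

Computing H_k = (kernel of ∂_k) / (image of ∂_{k+1}):

  H_0: rank C_0 − rank ∂_1 = 6 − 5 = 1, and the invariant factors of ∂_1 are all 1, so H_0 = Z.
  H_1: rank ker ∂_1 − rank ∂_2 = (15 − 5) − 10 = 0, and ∂_2 has invariant factor 2 > 1, so H_1 = Z/2.
  H_2: rank ker ∂_2 − rank ∂_3 = (10 − 10) − 0 = 0, and there is no ∂_3, so H_2 = 0.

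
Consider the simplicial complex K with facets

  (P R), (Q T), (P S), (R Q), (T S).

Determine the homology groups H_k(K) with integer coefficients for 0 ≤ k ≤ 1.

H_0 ≅ Z,  H_1 ≅ Z.

K has 5 vertices, 5 edges.
rank ∂_0 = 0, rank ∂_1 = 4 ⇒ b_0 = 5 − 0 − 4 = 1; all invariant factors of ∂_1 are 1 so no torsion. So H_0 ≅ Z.
rank ∂_1 = 4, rank ∂_2 = 0 ⇒ b_1 = 5 − 4 − 0 = 1. So H_1 ≅ Z.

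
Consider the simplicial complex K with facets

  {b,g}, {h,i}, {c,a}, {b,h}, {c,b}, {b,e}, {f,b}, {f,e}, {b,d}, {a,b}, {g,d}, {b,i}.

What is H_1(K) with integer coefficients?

H_1 = Z^4.

K has 9 vertices, 12 edges.
rank ∂_1 = 8, rank ∂_2 = 0 ⇒ b_1 = 12 − 8 − 0 = 4. So H_1 = Z^4.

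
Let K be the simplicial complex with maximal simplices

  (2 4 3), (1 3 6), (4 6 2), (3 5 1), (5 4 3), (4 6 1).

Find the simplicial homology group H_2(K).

H_2 = 0.

We work with the vertex ordering 1 < 2 < 3 < 4 < 5 < 6. The simplices of K, each written with vertices in increasing order, are:

  0-simplices (6): [1], [2], [3], [4], [5], [6]
  1-simplices (12): [1,3], [1,4], [1,5], [1,6], [2,3], [2,4], [2,6], [3,4], [3,5], [3,6], [4,5], [4,6]
  2-simplices (6): [1,3,5], [1,3,6], [1,4,6], [2,3,4], [2,4,6], [3,4,5]

so the chain groups are C_0 ≅ Z^6, C_1 ≅ Z^12, C_2 ≅ Z^6.

The boundary map ∂_1: C_1 → C_0 is given by ∂[p,q] = [q] − [p].
The 6×12 boundary matrix has rank 5 and Smith normal form diag(1,1,1,1,1).

Boundary ∂_2: C_2 → C_1 maps a triangle to the signed sum of its edges. For instance
  ∂[1,4,6] = [4,6] − [1,6] + [1,4],
  ∂[2,3,4] = [3,4] − [2,4] + [2,3].
As a 12×6 matrix over Z this has rank 6, with invariant factors (1,1,1,1,1,1).

Now H_k = ker ∂_k / im ∂_{k+1}, so:

  H_2: rank ker ∂_2 − rank ∂_3 = (6 − 6) − 0 = 0, and there is no ∂_3, so H_2 ≅ 0.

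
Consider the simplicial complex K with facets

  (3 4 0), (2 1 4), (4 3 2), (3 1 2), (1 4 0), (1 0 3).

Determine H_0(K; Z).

H_0 ≅ Z.

Fix the vertex order 0 < 1 < 2 < 3 < 4 and write every simplex with vertices in increasing order. Then dim K = 2 and the simplices of K are:

  0-simplices (5): [0], [1], [2], [3], [4]
  1-simplices (9): [0,1], [0,3], [0,4], [1,2], [1,3], [1,4], [2,3], [2,4], [3,4]
  2-simplices (6): [0,1,3], [0,1,4], [0,3,4], [1,2,3], [1,2,4], [2,3,4]

giving chain groups C_0 ≅ Z^5, C_1 ≅ Z^9, C_2 ≅ Z^6.

∂_1: C_1 → C_0 sends each edge [p,q] (with p < q) to q − p. For instance
  ∂[2,4] = [4] − [2].
The resulting 5×9 matrix has rank 4, and its Smith normal form has invariant factors (1,1,1,1).

∂_2: C_2 → C_1 sends each 2-simplex [p,q,r] to [q,r] − [p,r] + [p,q]. For instance
  ∂[0,3,4] = [3,4] − [0,4] + [0,3],
  ∂[0,1,4] = [1,4] − [0,4] + [0,1].
The resulting 9×6 matrix has rank 5, and its Smith normal form has invariant factors (1,1,1,1,1).

Computing H_k = (kernel of ∂_k) / (image of ∂_{k+1}):

  H_0: rank C_0 − rank ∂_1 = 5 − 4 = 1, and the invariant factors of ∂_1 are all 1, so H_0 = Z.

(K is a triangulation of the 2-sphere S^2.)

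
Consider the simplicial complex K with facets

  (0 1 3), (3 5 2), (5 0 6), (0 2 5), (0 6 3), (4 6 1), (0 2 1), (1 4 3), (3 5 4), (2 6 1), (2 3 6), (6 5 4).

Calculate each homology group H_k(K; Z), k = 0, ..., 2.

H_0 ≅ Z,  H_1 ≅ Z/2Z,  H_2 = 0.

K has 7 vertices, 18 edges, 12 triangles.
rank ∂_0 = 0, rank ∂_1 = 6 ⇒ b_0 = 7 − 0 − 6 = 1; all invariant factors of ∂_1 are 1 so no torsion. So H_0 = Z.
rank ∂_1 = 6, rank ∂_2 = 12 ⇒ b_1 = 18 − 6 − 12 = 0; ∂_2 has invariant factor(s) [2] giving torsion. So H_1 = Z/2Z.
rank ∂_2 = 12, rank ∂_3 = 0 ⇒ b_2 = 12 − 12 − 0 = 0. So H_2 = 0.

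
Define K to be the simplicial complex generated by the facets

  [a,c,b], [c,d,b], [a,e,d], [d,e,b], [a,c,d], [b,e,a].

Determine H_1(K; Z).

Take the total order a < b < c < d < e on the vertex set. Then K (dimension 2) consists of the simplices:

  0-simplices (5): a, b, c, d, e
  1-simplices (9): ab, ac, ad, ae, bc, bd, be, cd, de
  2-simplices (6): abc, abe, acd, ade, bcd, bde

Hence C_0 ≅ Z^5, C_1 ≅ Z^9, C_2 ≅ Z^6.

The boundary map ∂_1: C_1 → C_0 sends each edge [p,q] (with p < q) to q − p. For instance
  ∂ac = c − a.
The resulting 5×9 matrix has rank 4, and its Smith normal form has invariant factors (1,1,1,1).

Boundary ∂_2: C_2 → C_1 maps a triangle to the signed sum of its edges. For instance
  ∂ade = de − ae + ad,
  ∂acd = cd − ad + ac.
As a 9×6 matrix over Z this has rank 5, with invariant factors (1,1,1,1,1).

From H_k ≅ ker(∂_k) / im(∂_{k+1}) we obtain:

  H_1: rank ker ∂_1 − rank ∂_2 = (9 − 4) − 5 = 0, and the invariant factors of ∂_2 are all 1, so H_1 = 0.

H_1 = 0.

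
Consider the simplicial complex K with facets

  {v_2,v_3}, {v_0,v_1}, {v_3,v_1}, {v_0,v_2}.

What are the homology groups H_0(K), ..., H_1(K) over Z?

K has 4 vertices, 4 edges.
rank ∂_0 = 0, rank ∂_1 = 3 ⇒ b_0 = 4 − 0 − 3 = 1; all invariant factors of ∂_1 are 1 so no torsion. So H_0 ≅ Z.
rank ∂_1 = 3, rank ∂_2 = 0 ⇒ b_1 = 4 − 3 − 0 = 1. So H_1 ≅ Z.

H_0 ≅ Z,  H_1 ≅ Z.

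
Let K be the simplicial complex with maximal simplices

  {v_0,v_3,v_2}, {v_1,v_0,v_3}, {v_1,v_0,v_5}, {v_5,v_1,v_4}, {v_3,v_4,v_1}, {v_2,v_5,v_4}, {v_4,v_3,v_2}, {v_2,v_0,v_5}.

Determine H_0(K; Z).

H_0 = Z.

We work with the vertex ordering v_0 < v_1 < v_2 < v_3 < v_4 < v_5. The simplices of K, each written with vertices in increasing order, are:

  0-simplices (6): [v_0], [v_1], [v_2], [v_3], [v_4], [v_5]
  1-simplices (12): [v_0,v_1], [v_0,v_2], [v_0,v_3], [v_0,v_5], [v_1,v_3], [v_1,v_4], [v_1,v_5], [v_2,v_3], [v_2,v_4], [v_2,v_5], [v_3,v_4], [v_4,v_5]
  2-simplices (8): [v_0,v_1,v_3], [v_0,v_1,v_5], [v_0,v_2,v_3], [v_0,v_2,v_5], [v_1,v_3,v_4], [v_1,v_4,v_5], [v_2,v_3,v_4], [v_2,v_4,v_5]

giving chain groups C_0 ≅ Z^6, C_1 ≅ Z^12, C_2 ≅ Z^8.

The boundary map ∂_1: C_1 → C_0 sends each edge [p,q] (with p < q) to q − p. For instance
  ∂[v_0,v_5] = [v_5] − [v_0].
This gives a 6×12 integer matrix of rank 5; reducing to Smith normal form yields diagonal entries (1,1,1,1,1).

The boundary map ∂_2: C_2 → C_1 acts by ∂[p,q,r] = [q,r] − [p,r] + [p,q]. For instance
  ∂[v_2,v_3,v_4] = [v_3,v_4] − [v_2,v_4] + [v_2,v_3],
  ∂[v_1,v_4,v_5] = [v_4,v_5] − [v_1,v_5] + [v_1,v_4].
The 12×8 boundary matrix has rank 7 and Smith normal form diag(1,1,1,1,1,1,1).

Computing H_k = (kernel of ∂_k) / (image of ∂_{k+1}):

  H_0: rank C_0 − rank ∂_1 = 6 − 5 = 1, and the invariant factors of ∂_1 are all 1, so H_0 ≅ Z.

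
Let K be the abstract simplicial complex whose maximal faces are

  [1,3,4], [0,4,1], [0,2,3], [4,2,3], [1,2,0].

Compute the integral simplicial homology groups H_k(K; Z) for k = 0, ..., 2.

Fix the vertex order 0 < 1 < 2 < 3 < 4 and write every simplex with vertices in increasing order. Then dim K = 2 and the simplices of K are:

  0-simplices (5): [0], [1], [2], [3], [4]
  1-simplices (10): [0,1], [0,2], [0,3], [0,4], [1,2], [1,3], [1,4], [2,3], [2,4], [3,4]
  2-simplices (5): [0,1,2], [0,1,4], [0,2,3], [1,3,4], [2,3,4]

Hence C_0 ≅ Z^5, C_1 ≅ Z^10, C_2 ≅ Z^5.

Boundary ∂_1: C_1 → C_0 sends each edge [p,q] (with p < q) to q − p. For instance
  ∂[1,3] = [3] − [1].
This gives a 5×10 integer matrix of rank 4; reducing to Smith normal form yields diagonal entries (1,1,1,1).

Boundary ∂_2: C_2 → C_1 acts by ∂[p,q,r] = [q,r] − [p,r] + [p,q]. For instance
  ∂[2,3,4] = [3,4] − [2,4] + [2,3],
  ∂[0,2,3] = [2,3] − [0,3] + [0,2].
As a 10×5 matrix over Z this has rank 5, with invariant factors (1,1,1,1,1).

From H_k ≅ ker(∂_k) / im(∂_{k+1}) we obtain:

  H_0: rank C_0 − rank ∂_1 = 5 − 4 = 1, and the invariant factors of ∂_1 are all 1, so H_0 = Z.
  H_1: rank ker ∂_1 − rank ∂_2 = (10 − 4) − 5 = 1, and the invariant factors of ∂_2 are all 1, so H_1 = Z.
  H_2: rank ker ∂_2 − rank ∂_3 = (5 − 5) − 0 = 0, and there is no ∂_3, so H_2 = 0.

H_0 ≅ Z,  H_1 ≅ Z,  H_2 = 0.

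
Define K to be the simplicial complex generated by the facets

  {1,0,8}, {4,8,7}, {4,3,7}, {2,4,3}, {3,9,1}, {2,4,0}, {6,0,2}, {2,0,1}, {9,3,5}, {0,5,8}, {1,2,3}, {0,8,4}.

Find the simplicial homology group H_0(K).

H_0 = Z.

K has 10 vertices, 22 edges, 12 triangles.
rank ∂_0 = 0, rank ∂_1 = 9 ⇒ b_0 = 10 − 0 − 9 = 1; all invariant factors of ∂_1 are 1 so no torsion. So H_0 ≅ Z.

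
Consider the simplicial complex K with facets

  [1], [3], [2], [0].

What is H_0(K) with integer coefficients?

Take the total order 0 < 1 < 2 < 3 on the vertex set. Then K (dimension 0) consists of the simplices:

  0-simplices (4): [0], [1], [2], [3]

so the chain groups are C_0 ≅ Z^4.

Computing H_k = (kernel of ∂_k) / (image of ∂_{k+1}):

  H_0: rank C_0 − rank ∂_1 = 4 − 0 = 4, and there is no ∂_1, so H_0 = Z^4.

H_0 = Z^4.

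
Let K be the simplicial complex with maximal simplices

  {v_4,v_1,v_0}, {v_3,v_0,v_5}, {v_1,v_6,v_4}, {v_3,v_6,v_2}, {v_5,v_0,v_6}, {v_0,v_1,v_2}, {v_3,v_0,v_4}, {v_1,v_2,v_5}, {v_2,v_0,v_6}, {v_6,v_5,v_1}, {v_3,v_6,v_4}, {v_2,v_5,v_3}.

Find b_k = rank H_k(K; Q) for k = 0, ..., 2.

b_0 = 1, b_1 = 0, b_2 = 0.

Take the total order v_0 < v_1 < v_2 < v_3 < v_4 < v_5 < v_6 on the vertex set. Then K (dimension 2) consists of the simplices:

  0-simplices (7): [v_0], [v_1], [v_2], [v_3], [v_4], [v_5], [v_6]
  1-simplices (18): (18 of them)
  2-simplices (12): (12 of them)

giving chain groups C_0 ≅ Z^7, C_1 ≅ Z^18, C_2 ≅ Z^12.

Boundary ∂_1: C_1 → C_0 sends each edge [p,q] (with p < q) to q − p. For instance
  ∂[v_1,v_2] = [v_2] − [v_1].
This gives a 7×18 integer matrix of rank 6; reducing to Smith normal form yields diagonal entries (1,1,1,1,1,1).

Boundary ∂_2: C_2 → C_1 sends each 2-simplex [p,q,r] to [q,r] − [p,r] + [p,q]. For instance
  ∂[v_2,v_3,v_5] = [v_3,v_5] − [v_2,v_5] + [v_2,v_3],
  ∂[v_0,v_3,v_4] = [v_3,v_4] − [v_0,v_4] + [v_0,v_3].
The 18×12 boundary matrix has rank 12 and Smith normal form diag(1,1,1,1,1,1,1,1,1,1,1,2).

Now H_k = ker ∂_k / im ∂_{k+1}, so:

  H_0: rank C_0 − rank ∂_1 = 7 − 6 = 1, and the invariant factors of ∂_1 are all 1, so H_0 ≅ Z.
  H_1: rank ker ∂_1 − rank ∂_2 = (18 − 6) − 12 = 0, and ∂_2 has invariant factor 2 > 1, so H_1 ≅ Z/2.
  H_2: rank ker ∂_2 − rank ∂_3 = (12 − 12) − 0 = 0, and there is no ∂_3, so H_2 ≅ 0.

Hence the Betti numbers are b_0 = 1, b_1 = 0, b_2 = 0.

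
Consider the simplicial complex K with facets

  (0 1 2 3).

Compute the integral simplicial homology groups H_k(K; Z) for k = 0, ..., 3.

H_0 = Z,  H_1 = 0,  H_2 = 0,  H_3 = 0.

We work with the vertex ordering 0 < 1 < 2 < 3. The simplices of K, each written with vertices in increasing order, are:

  0-simplices (4): [0], [1], [2], [3]
  1-simplices (6): [0,1], [0,2], [0,3], [1,2], [1,3], [2,3]
  2-simplices (4): [0,1,2], [0,1,3], [0,2,3], [1,2,3]
  3-simplices (1): [0,1,2,3]

Hence C_0 ≅ Z^4, C_1 ≅ Z^6, C_2 ≅ Z^4, C_3 ≅ Z^1.

The boundary map ∂_1: C_1 → C_0 maps an edge to its endpoints' difference, ∂[p,q] = q − p. For instance
  ∂[0,2] = [2] − [0].
This gives a 4×6 integer matrix of rank 3; reducing to Smith normal form yields diagonal entries (1,1,1).

Boundary ∂_2: C_2 → C_1 maps a triangle to the signed sum of its edges. For instance
  ∂[0,2,3] = [2,3] − [0,3] + [0,2],
  ∂[0,1,2] = [1,2] − [0,2] + [0,1].
This gives a 6×4 integer matrix of rank 3; reducing to Smith normal form yields diagonal entries (1,1,1).

∂_3: C_3 → C_2 sends each 3-simplex σ to the alternating sum Σ_i (−1)^i (σ with its i-th vertex removed). For instance
  ∂[0,1,2,3] = [1,2,3] − [0,2,3] + [0,1,3] − [0,1,2].
This gives a 4×1 integer matrix of rank 1; reducing to Smith normal form yields diagonal entries (1).

Now H_k = ker ∂_k / im ∂_{k+1}, so:

  H_0: rank C_0 − rank ∂_1 = 4 − 3 = 1, and the invariant factors of ∂_1 are all 1, so H_0 ≅ Z.
  H_1: rank ker ∂_1 − rank ∂_2 = (6 − 3) − 3 = 0, and the invariant factors of ∂_2 are all 1, so H_1 ≅ 0.
  H_2: rank ker ∂_2 − rank ∂_3 = (4 − 3) − 1 = 0, and the invariant factors of ∂_3 are all 1, so H_2 ≅ 0.
  H_3: rank ker ∂_3 − rank ∂_4 = (1 − 1) − 0 = 0, and there is no ∂_4, so H_3 ≅ 0.

As a check, the Euler characteristic is 4 − 6 + 4 − 1 = 1, which agrees with 1 − 0 + 0 − 0 = 1.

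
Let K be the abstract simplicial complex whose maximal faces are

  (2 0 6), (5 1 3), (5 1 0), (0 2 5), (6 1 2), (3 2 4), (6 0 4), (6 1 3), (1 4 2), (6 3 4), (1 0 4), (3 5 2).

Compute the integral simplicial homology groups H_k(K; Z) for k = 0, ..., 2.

H_0 ≅ Z,  H_1 ≅ Z/2,  H_2 = 0.

Fix the vertex order 0 < 1 < 2 < 3 < 4 < 5 < 6 and write every simplex with vertices in increasing order. Then dim K = 2 and the simplices of K are:

  0-simplices (7): [0], [1], [2], [3], [4], [5], [6]
  1-simplices (18): [0,1], [0,2], [0,4], [0,5], [0,6], [1,2], [1,3], [1,4], [1,5], [1,6], [2,3], [2,4], [2,5], [2,6], [3,4], [3,5], [3,6], [4,6]
  2-simplices (12): [0,1,4], [0,1,5], [0,2,5], [0,2,6], [0,4,6], [1,2,4], [1,2,6], [1,3,5], [1,3,6], [2,3,4], [2,3,5], [3,4,6]

so the chain groups are C_0 ≅ Z^7, C_1 ≅ Z^18, C_2 ≅ Z^12.

∂_1: C_1 → C_0 maps an edge to its endpoints' difference, ∂[p,q] = q − p. For instance
  ∂[0,6] = [6] − [0].
As a 7×18 matrix over Z this has rank 6, with invariant factors (1,1,1,1,1,1).

∂_2: C_2 → C_1 sends each 2-simplex [p,q,r] to [q,r] − [p,r] + [p,q]. For instance
  ∂[3,4,6] = [4,6] − [3,6] + [3,4],
  ∂[1,2,6] = [2,6] − [1,6] + [1,2].
The resulting 18×12 matrix has rank 12, and its Smith normal form has invariant factors (1,1,1,1,1,1,1,1,1,1,1,2).

Computing H_k = (kernel of ∂_k) / (image of ∂_{k+1}):

  H_0: rank C_0 − rank ∂_1 = 7 − 6 = 1, and the invariant factors of ∂_1 are all 1, so H_0 ≅ Z.
  H_1: rank ker ∂_1 − rank ∂_2 = (18 − 6) − 12 = 0, and ∂_2 has invariant factor 2 > 1, so H_1 ≅ Z/2.
  H_2: rank ker ∂_2 − rank ∂_3 = (12 − 12) − 0 = 0, and there is no ∂_3, so H_2 ≅ 0.

(K is a triangulation of the real projective plane RP^2.)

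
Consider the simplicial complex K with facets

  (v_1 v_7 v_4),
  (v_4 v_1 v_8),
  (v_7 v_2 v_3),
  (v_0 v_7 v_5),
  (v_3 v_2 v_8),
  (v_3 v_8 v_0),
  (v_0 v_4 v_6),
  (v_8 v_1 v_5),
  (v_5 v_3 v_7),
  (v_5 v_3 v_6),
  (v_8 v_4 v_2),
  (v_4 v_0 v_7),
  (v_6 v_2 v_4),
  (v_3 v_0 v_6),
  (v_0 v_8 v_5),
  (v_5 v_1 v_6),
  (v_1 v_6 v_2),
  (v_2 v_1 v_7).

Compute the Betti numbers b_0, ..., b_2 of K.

b_0 = 1, b_1 = 1, b_2 = 0.

Order the vertices as v_0 < v_1 < v_2 < v_3 < v_4 < v_5 < v_6 < v_7 < v_8. Listing each simplex with vertices in this order, K has dimension 2 with simplices:

  0-simplices (9): [v_0], [v_1], [v_2], [v_3], [v_4], [v_5], [v_6], [v_7], [v_8]
  1-simplices (27): (27 of them)
  2-simplices (18): (18 of them)

giving chain groups C_0 ≅ Z^9, C_1 ≅ Z^27, C_2 ≅ Z^18.

∂_1: C_1 → C_0 maps an edge to its endpoints' difference, ∂[p,q] = q − p. For instance
  ∂[v_0,v_6] = [v_6] − [v_0].
The resulting 9×27 matrix has rank 8, and its Smith normal form has invariant factors (1,1,1,1,1,1,1,1).

Boundary ∂_2: C_2 → C_1 sends each 2-simplex [p,q,r] to [q,r] − [p,r] + [p,q]. For instance
  ∂[v_0,v_4,v_6] = [v_4,v_6] − [v_0,v_6] + [v_0,v_4],
  ∂[v_0,v_3,v_8] = [v_3,v_8] − [v_0,v_8] + [v_0,v_3].
This gives a 27×18 integer matrix of rank 18; reducing to Smith normal form yields diagonal entries (1,1,1,1,1,1,1,1,1,1,1,1,1,1,1,1,1,2).

Reading off H_k = ker ∂_k / im ∂_{k+1}:

  H_0: rank C_0 − rank ∂_1 = 9 − 8 = 1, and the invariant factors of ∂_1 are all 1, so H_0 = Z.
  H_1: rank ker ∂_1 − rank ∂_2 = (27 − 8) − 18 = 1, and ∂_2 has invariant factor 2 > 1, so H_1 = Z ⊕ Z/2Z.
  H_2: rank ker ∂_2 − rank ∂_3 = (18 − 18) − 0 = 0, and there is no ∂_3, so H_2 = 0.

As a check, the Euler characteristic is 9 − 27 + 18 = 0, which agrees with 1 − 1 + 0 = 0.
(K is a triangulation of the Klein bottle.)

Hence the Betti numbers are b_0 = 1, b_1 = 1, b_2 = 0.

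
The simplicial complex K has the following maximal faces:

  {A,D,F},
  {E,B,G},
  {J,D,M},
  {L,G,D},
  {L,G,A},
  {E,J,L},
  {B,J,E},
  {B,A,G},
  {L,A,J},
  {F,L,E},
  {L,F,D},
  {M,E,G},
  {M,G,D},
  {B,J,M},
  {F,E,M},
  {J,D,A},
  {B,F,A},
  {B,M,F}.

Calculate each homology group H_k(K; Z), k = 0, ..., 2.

K has 9 vertices, 27 edges, 18 triangles.
rank ∂_0 = 0, rank ∂_1 = 8 ⇒ b_0 = 9 − 0 − 8 = 1; all invariant factors of ∂_1 are 1 so no torsion. So H_0 = Z.
rank ∂_1 = 8, rank ∂_2 = 18 ⇒ b_1 = 27 − 8 − 18 = 1; ∂_2 has invariant factor(s) [2] giving torsion. So H_1 = Z × Z/2.
rank ∂_2 = 18, rank ∂_3 = 0 ⇒ b_2 = 18 − 18 − 0 = 0. So H_2 = 0.

H_0 ≅ Z,  H_1 ≅ Z × Z/2,  H_2 = 0.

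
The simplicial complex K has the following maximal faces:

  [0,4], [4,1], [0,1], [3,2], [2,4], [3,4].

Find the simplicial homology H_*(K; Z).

H_0 ≅ Z,  H_1 ≅ Z^2.

Fix the vertex order 0 < 1 < 2 < 3 < 4 and write every simplex with vertices in increasing order. Then dim K = 1 and the simplices of K are:

  0-simplices (5): [0], [1], [2], [3], [4]
  1-simplices (6): [0,1], [0,4], [1,4], [2,3], [2,4], [3,4]

so the chain groups are C_0 ≅ Z^5, C_1 ≅ Z^6.

Boundary ∂_1: C_1 → C_0 maps an edge to its endpoints' difference, ∂[p,q] = q − p. For instance
  ∂[3,4] = [4] − [3].
The resulting 5×6 matrix has rank 4, and its Smith normal form has invariant factors (1,1,1,1).

Reading off H_k = ker ∂_k / im ∂_{k+1}:

  H_0: rank C_0 − rank ∂_1 = 5 − 4 = 1, and the invariant factors of ∂_1 are all 1, so H_0 = Z.
  H_1: rank ker ∂_1 − rank ∂_2 = (6 − 4) − 0 = 2, and there is no ∂_2, so H_1 = Z^2.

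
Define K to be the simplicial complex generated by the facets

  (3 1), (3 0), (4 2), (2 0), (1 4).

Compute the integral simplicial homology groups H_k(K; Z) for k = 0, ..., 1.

Fix the vertex order 0 < 1 < 2 < 3 < 4 and write every simplex with vertices in increasing order. Then dim K = 1 and the simplices of K are:

  0-simplices (5): [0], [1], [2], [3], [4]
  1-simplices (5): [0,2], [0,3], [1,3], [1,4], [2,4]

so the chain groups are C_0 ≅ Z^5, C_1 ≅ Z^5.

The boundary map ∂_1: C_1 → C_0 sends each edge [p,q] (with p < q) to q − p. For instance
  ∂[2,4] = [4] − [2].
The resulting 5×5 matrix has rank 4, and its Smith normal form has invariant factors (1,1,1,1).

Now H_k = ker ∂_k / im ∂_{k+1}, so:

  H_0: rank C_0 − rank ∂_1 = 5 − 4 = 1, and the invariant factors of ∂_1 are all 1, so H_0 = Z.
  H_1: rank ker ∂_1 − rank ∂_2 = (5 − 4) − 0 = 1, and there is no ∂_2, so H_1 = Z.

H_0 = Z,  H_1 = Z.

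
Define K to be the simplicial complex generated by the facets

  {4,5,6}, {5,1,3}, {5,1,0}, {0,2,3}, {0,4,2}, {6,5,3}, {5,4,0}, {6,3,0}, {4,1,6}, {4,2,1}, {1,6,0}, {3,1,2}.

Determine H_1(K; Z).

H_1 ≅ Z/2.

K has 7 vertices, 18 edges, 12 triangles.
rank ∂_1 = 6, rank ∂_2 = 12 ⇒ b_1 = 18 − 6 − 12 = 0; ∂_2 has invariant factor(s) [2] giving torsion. So H_1 ≅ Z/2.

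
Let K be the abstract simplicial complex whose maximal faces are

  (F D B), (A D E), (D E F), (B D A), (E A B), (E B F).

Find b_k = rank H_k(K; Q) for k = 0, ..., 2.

Take the total order A < B < D < E < F on the vertex set. Then K (dimension 2) consists of the simplices:

  0-simplices (5): A, B, D, E, F
  1-simplices (9): AB, AD, AE, BD, BE, BF, DE, DF, EF
  2-simplices (6): ABD, ABE, ADE, BDF, BEF, DEF

Hence C_0 ≅ Z^5, C_1 ≅ Z^9, C_2 ≅ Z^6.

The boundary map ∂_1: C_1 → C_0 sends each edge [p,q] (with p < q) to q − p.
The 5×9 boundary matrix has rank 4 and Smith normal form diag(1,1,1,1).

The boundary map ∂_2: C_2 → C_1 acts by ∂[p,q,r] = [q,r] − [p,r] + [p,q]. For instance
  ∂ADE = DE − AE + AD,
  ∂ABE = BE − AE + AB.
As a 9×6 matrix over Z this has rank 5, with invariant factors (1,1,1,1,1).

From H_k ≅ ker(∂_k) / im(∂_{k+1}) we obtain:

  H_0: rank C_0 − rank ∂_1 = 5 − 4 = 1, and the invariant factors of ∂_1 are all 1, so H_0 = Z.
  H_1: rank ker ∂_1 − rank ∂_2 = (9 − 4) − 5 = 0, and the invariant factors of ∂_2 are all 1, so H_1 = 0.
  H_2: rank ker ∂_2 − rank ∂_3 = (6 − 5) − 0 = 1, and there is no ∂_3, so H_2 = Z.

As a check, the Euler characteristic is 5 − 9 + 6 = 2, which agrees with 1 − 0 + 1 = 2.
(K is a triangulation of the 2-sphere S^2.)

Hence the Betti numbers are b_0 = 1, b_1 = 0, b_2 = 1.

b_0 = 1, b_1 = 0, b_2 = 1.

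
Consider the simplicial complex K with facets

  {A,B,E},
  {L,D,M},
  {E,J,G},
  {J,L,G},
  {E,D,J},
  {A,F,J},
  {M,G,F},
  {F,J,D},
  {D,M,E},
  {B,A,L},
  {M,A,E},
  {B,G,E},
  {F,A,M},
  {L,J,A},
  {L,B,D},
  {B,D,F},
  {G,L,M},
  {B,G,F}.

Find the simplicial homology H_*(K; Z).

Take the total order A < B < D < E < F < G < J < L < M on the vertex set. Then K (dimension 2) consists of the simplices:

  0-simplices (9): A, B, D, E, F, G, J, L, M
  1-simplices (27): AB, AE, AF, AJ, AL, AM, BD, BE, BF, BG, BL, DE, DF, DJ, DL, DM, EG, EJ, EM, FG, FJ, FM, GJ, GL, GM, JL, LM
  2-simplices (18): ABE, ABL, AEM, AFJ, AFM, AJL, BDF, BDL, BEG, BFG, DEJ, DEM, DFJ, DLM, EGJ, FGM, GJL, GLM

so the chain groups are C_0 ≅ Z^9, C_1 ≅ Z^27, C_2 ≅ Z^18.

∂_1: C_1 → C_0 is given by ∂[p,q] = [q] − [p]. For instance
  ∂AJ = J − A.
This gives a 9×27 integer matrix of rank 8; reducing to Smith normal form yields diagonal entries (1,1,1,1,1,1,1,1).

∂_2: C_2 → C_1 acts by ∂[p,q,r] = [q,r] − [p,r] + [p,q]. For instance
  ∂AEM = EM − AM + AE,
  ∂BEG = EG − BG + BE.
As a 27×18 matrix over Z this has rank 17, with invariant factors (1,1,1,1,1,1,1,1,1,1,1,1,1,1,1,1,1).

Now H_k = ker ∂_k / im ∂_{k+1}, so:

  H_0: rank C_0 − rank ∂_1 = 9 − 8 = 1, and the invariant factors of ∂_1 are all 1, so H_0 ≅ Z.
  H_1: rank ker ∂_1 − rank ∂_2 = (27 − 8) − 17 = 2, and the invariant factors of ∂_2 are all 1, so H_1 ≅ Z^2.
  H_2: rank ker ∂_2 − rank ∂_3 = (18 − 17) − 0 = 1, and there is no ∂_3, so H_2 ≅ Z.

H_0 ≅ Z,  H_1 ≅ Z^2,  H_2 ≅ Z.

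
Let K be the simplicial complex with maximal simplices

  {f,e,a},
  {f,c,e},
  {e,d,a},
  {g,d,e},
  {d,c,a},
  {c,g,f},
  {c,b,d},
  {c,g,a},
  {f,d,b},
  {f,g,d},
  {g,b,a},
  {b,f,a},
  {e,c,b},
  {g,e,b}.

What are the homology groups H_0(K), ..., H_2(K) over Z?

We work with the vertex ordering a < b < c < d < e < f < g. The simplices of K, each written with vertices in increasing order, are:

  0-simplices (7): a, b, c, d, e, f, g
  1-simplices (21): ab, ac, ad, ae, af, ag, bc, bd, be, bf, bg, cd, ce, cf, cg, de, df, dg, ef, eg, fg
  2-simplices (14): abf, abg, acd, acg, ade, aef, bcd, bce, bdf, beg, cef, cfg, deg, dfg

Hence C_0 ≅ Z^7, C_1 ≅ Z^21, C_2 ≅ Z^14.

Boundary ∂_1: C_1 → C_0 is given by ∂[p,q] = [q] − [p]. For instance
  ∂dg = g − d.
As a 7×21 matrix over Z this has rank 6, with invariant factors (1,1,1,1,1,1).

The boundary map ∂_2: C_2 → C_1 acts by ∂[p,q,r] = [q,r] − [p,r] + [p,q]. For instance
  ∂bcd = cd − bd + bc,
  ∂beg = eg − bg + be.
As a 21×14 matrix over Z this has rank 13, with invariant factors (1,1,1,1,1,1,1,1,1,1,1,1,1).

Computing H_k = (kernel of ∂_k) / (image of ∂_{k+1}):

  H_0: rank C_0 − rank ∂_1 = 7 − 6 = 1, and the invariant factors of ∂_1 are all 1, so H_0 = Z.
  H_1: rank ker ∂_1 − rank ∂_2 = (21 − 6) − 13 = 2, and the invariant factors of ∂_2 are all 1, so H_1 = Z^2.
  H_2: rank ker ∂_2 − rank ∂_3 = (14 − 13) − 0 = 1, and there is no ∂_3, so H_2 = Z.

H_0 = Z,  H_1 = Z^2,  H_2 = Z.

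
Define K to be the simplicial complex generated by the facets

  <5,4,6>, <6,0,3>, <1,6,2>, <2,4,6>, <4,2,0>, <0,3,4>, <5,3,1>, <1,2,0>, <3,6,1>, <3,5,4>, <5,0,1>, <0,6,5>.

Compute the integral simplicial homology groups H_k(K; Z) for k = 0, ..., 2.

H_0 ≅ Z,  H_1 ≅ Z_2,  H_2 = 0.

Order the vertices as 0 < 1 < 2 < 3 < 4 < 5 < 6. Listing each simplex with vertices in this order, K has dimension 2 with simplices:

  0-simplices (7): [0], [1], [2], [3], [4], [5], [6]
  1-simplices (18): [0,1], [0,2], [0,3], [0,4], [0,5], [0,6], [1,2], [1,3], [1,5], [1,6], [2,4], [2,6], [3,4], [3,5], [3,6], [4,5], [4,6], [5,6]
  2-simplices (12): [0,1,2], [0,1,5], [0,2,4], [0,3,4], [0,3,6], [0,5,6], [1,2,6], [1,3,5], [1,3,6], [2,4,6], [3,4,5], [4,5,6]

Hence C_0 ≅ Z^7, C_1 ≅ Z^18, C_2 ≅ Z^12.

The boundary map ∂_1: C_1 → C_0 is given by ∂[p,q] = [q] − [p]. For instance
  ∂[3,5] = [5] − [3].
As a 7×18 matrix over Z this has rank 6, with invariant factors (1,1,1,1,1,1).

∂_2: C_2 → C_1 maps a triangle to the signed sum of its edges. For instance
  ∂[1,2,6] = [2,6] − [1,6] + [1,2],
  ∂[0,3,6] = [3,6] − [0,6] + [0,3].
The resulting 18×12 matrix has rank 12, and its Smith normal form has invariant factors (1,1,1,1,1,1,1,1,1,1,1,2).

Computing H_k = (kernel of ∂_k) / (image of ∂_{k+1}):

  H_0: rank C_0 − rank ∂_1 = 7 − 6 = 1, and the invariant factors of ∂_1 are all 1, so H_0 = Z.
  H_1: rank ker ∂_1 − rank ∂_2 = (18 − 6) − 12 = 0, and ∂_2 has invariant factor 2 > 1, so H_1 = Z_2.
  H_2: rank ker ∂_2 − rank ∂_3 = (12 − 12) − 0 = 0, and there is no ∂_3, so H_2 = 0.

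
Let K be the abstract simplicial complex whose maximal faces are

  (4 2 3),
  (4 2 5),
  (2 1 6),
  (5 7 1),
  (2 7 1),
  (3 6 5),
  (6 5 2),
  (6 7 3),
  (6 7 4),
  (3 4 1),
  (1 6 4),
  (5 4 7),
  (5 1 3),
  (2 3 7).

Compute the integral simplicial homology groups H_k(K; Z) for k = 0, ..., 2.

Fix the vertex order 1 < 2 < 3 < 4 < 5 < 6 < 7 and write every simplex with vertices in increasing order. Then dim K = 2 and the simplices of K are:

  0-simplices (7): [1], [2], [3], [4], [5], [6], [7]
  1-simplices (21): [1,2], [1,3], [1,4], [1,5], [1,6], [1,7], [2,3], [2,4], [2,5], [2,6], [2,7], [3,4], [3,5], [3,6], [3,7], [4,5], [4,6], [4,7], [5,6], [5,7], [6,7]
  2-simplices (14): [1,2,6], [1,2,7], [1,3,4], [1,3,5], [1,4,6], [1,5,7], [2,3,4], [2,3,7], [2,4,5], [2,5,6], [3,5,6], [3,6,7], [4,5,7], [4,6,7]

so the chain groups are C_0 ≅ Z^7, C_1 ≅ Z^21, C_2 ≅ Z^14.

∂_1: C_1 → C_0 sends each edge [p,q] (with p < q) to q − p. For instance
  ∂[3,6] = [6] − [3].
This gives a 7×21 integer matrix of rank 6; reducing to Smith normal form yields diagonal entries (1,1,1,1,1,1).

Boundary ∂_2: C_2 → C_1 acts by ∂[p,q,r] = [q,r] − [p,r] + [p,q]. For instance
  ∂[4,5,7] = [5,7] − [4,7] + [4,5],
  ∂[3,5,6] = [5,6] − [3,6] + [3,5].
As a 21×14 matrix over Z this has rank 13, with invariant factors (1,1,1,1,1,1,1,1,1,1,1,1,1).

From H_k ≅ ker(∂_k) / im(∂_{k+1}) we obtain:

  H_0: rank C_0 − rank ∂_1 = 7 − 6 = 1, and the invariant factors of ∂_1 are all 1, so H_0 ≅ Z.
  H_1: rank ker ∂_1 − rank ∂_2 = (21 − 6) − 13 = 2, and the invariant factors of ∂_2 are all 1, so H_1 ≅ Z^2.
  H_2: rank ker ∂_2 − rank ∂_3 = (14 − 13) − 0 = 1, and there is no ∂_3, so H_2 ≅ Z.

As a check, the Euler characteristic is 7 − 21 + 14 = 0, which agrees with 1 − 2 + 1 = 0.

H_0 ≅ Z,  H_1 ≅ Z^2,  H_2 ≅ Z.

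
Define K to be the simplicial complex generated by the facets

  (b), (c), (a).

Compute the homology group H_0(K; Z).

H_0 = Z^3.

Fix the vertex order a < b < c and write every simplex with vertices in increasing order. Then dim K = 0 and the simplices of K are:

  0-simplices (3): a, b, c

giving chain groups C_0 ≅ Z^3.

Reading off H_k = ker ∂_k / im ∂_{k+1}:

  H_0: rank C_0 − rank ∂_1 = 3 − 0 = 3, and there is no ∂_1, so H_0 ≅ Z^3.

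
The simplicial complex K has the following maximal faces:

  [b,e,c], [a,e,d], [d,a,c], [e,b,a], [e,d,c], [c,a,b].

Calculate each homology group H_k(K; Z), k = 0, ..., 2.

H_0 = Z,  H_1 = 0,  H_2 = Z.

We work with the vertex ordering a < b < c < d < e. The simplices of K, each written with vertices in increasing order, are:

  0-simplices (5): a, b, c, d, e
  1-simplices (9): ab, ac, ad, ae, bc, be, cd, ce, de
  2-simplices (6): abc, abe, acd, ade, bce, cde

Hence C_0 ≅ Z^5, C_1 ≅ Z^9, C_2 ≅ Z^6.

Boundary ∂_1: C_1 → C_0 maps an edge to its endpoints' difference, ∂[p,q] = q − p.
The 5×9 boundary matrix has rank 4 and Smith normal form diag(1,1,1,1).

The boundary map ∂_2: C_2 → C_1 sends each 2-simplex [p,q,r] to [q,r] − [p,r] + [p,q]. For instance
  ∂cde = de − ce + cd,
  ∂ade = de − ae + ad.
As a 9×6 matrix over Z this has rank 5, with invariant factors (1,1,1,1,1).

Now H_k = ker ∂_k / im ∂_{k+1}, so:

  H_0: rank C_0 − rank ∂_1 = 5 − 4 = 1, and the invariant factors of ∂_1 are all 1, so H_0 ≅ Z.
  H_1: rank ker ∂_1 − rank ∂_2 = (9 − 4) − 5 = 0, and the invariant factors of ∂_2 are all 1, so H_1 ≅ 0.
  H_2: rank ker ∂_2 − rank ∂_3 = (6 − 5) − 0 = 1, and there is no ∂_3, so H_2 ≅ Z.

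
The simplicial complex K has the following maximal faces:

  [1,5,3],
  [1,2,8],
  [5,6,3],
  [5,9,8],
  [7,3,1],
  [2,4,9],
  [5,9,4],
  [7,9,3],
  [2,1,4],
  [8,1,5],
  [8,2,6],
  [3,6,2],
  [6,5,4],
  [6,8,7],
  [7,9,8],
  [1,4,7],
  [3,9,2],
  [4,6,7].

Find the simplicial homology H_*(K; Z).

H_0 ≅ Z,  H_1 ≅ Z^2,  H_2 ≅ Z.

We work with the vertex ordering 1 < 2 < 3 < 4 < 5 < 6 < 7 < 8 < 9. The simplices of K, each written with vertices in increasing order, are:

  0-simplices (9): [1], [2], [3], [4], [5], [6], [7], [8], [9]
  1-simplices (27): (27 of them)
  2-simplices (18): [1,2,4], [1,2,8], [1,3,5], [1,3,7], [1,4,7], [1,5,8], [2,3,6], [2,3,9], [2,4,9], [2,6,8], [3,5,6], [3,7,9], [4,5,6], [4,5,9], [4,6,7], [5,8,9], [6,7,8], [7,8,9]

giving chain groups C_0 ≅ Z^9, C_1 ≅ Z^27, C_2 ≅ Z^18.

Boundary ∂_1: C_1 → C_0 is given by ∂[p,q] = [q] − [p]. For instance
  ∂[2,3] = [3] − [2].
The 9×27 boundary matrix has rank 8 and Smith normal form diag(1,1,1,1,1,1,1,1).

∂_2: C_2 → C_1 maps a triangle to the signed sum of its edges. For instance
  ∂[3,7,9] = [7,9] − [3,9] + [3,7],
  ∂[4,5,6] = [5,6] − [4,6] + [4,5].
The 27×18 boundary matrix has rank 17 and Smith normal form diag(1,1,1,1,1,1,1,1,1,1,1,1,1,1,1,1,1).

Reading off H_k = ker ∂_k / im ∂_{k+1}:

  H_0: rank C_0 − rank ∂_1 = 9 − 8 = 1, and the invariant factors of ∂_1 are all 1, so H_0 ≅ Z.
  H_1: rank ker ∂_1 − rank ∂_2 = (27 − 8) − 17 = 2, and the invariant factors of ∂_2 are all 1, so H_1 ≅ Z^2.
  H_2: rank ker ∂_2 − rank ∂_3 = (18 − 17) − 0 = 1, and there is no ∂_3, so H_2 ≅ Z.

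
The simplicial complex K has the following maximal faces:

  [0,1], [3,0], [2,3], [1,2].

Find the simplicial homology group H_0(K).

H_0 ≅ Z.

Take the total order 0 < 1 < 2 < 3 on the vertex set. Then K (dimension 1) consists of the simplices:

  0-simplices (4): [0], [1], [2], [3]
  1-simplices (4): [0,1], [0,3], [1,2], [2,3]

giving chain groups C_0 ≅ Z^4, C_1 ≅ Z^4.

∂_1: C_1 → C_0 is given by ∂[p,q] = [q] − [p].
The resulting 4×4 matrix has rank 3, and its Smith normal form has invariant factors (1,1,1).

Computing H_k = (kernel of ∂_k) / (image of ∂_{k+1}):

  H_0: rank C_0 − rank ∂_1 = 4 − 3 = 1, and the invariant factors of ∂_1 are all 1, so H_0 = Z.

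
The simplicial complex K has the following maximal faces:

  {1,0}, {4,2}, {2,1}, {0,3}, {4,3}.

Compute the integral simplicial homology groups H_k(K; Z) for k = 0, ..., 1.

H_0 ≅ Z,  H_1 ≅ Z.

K has 5 vertices, 5 edges.
rank ∂_0 = 0, rank ∂_1 = 4 ⇒ b_0 = 5 − 0 − 4 = 1; all invariant factors of ∂_1 are 1 so no torsion. So H_0 = Z.
rank ∂_1 = 4, rank ∂_2 = 0 ⇒ b_1 = 5 − 4 − 0 = 1. So H_1 = Z.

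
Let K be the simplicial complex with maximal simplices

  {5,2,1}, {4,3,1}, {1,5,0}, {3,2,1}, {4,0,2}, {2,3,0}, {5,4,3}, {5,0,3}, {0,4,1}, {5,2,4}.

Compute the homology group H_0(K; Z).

Order the vertices as 0 < 1 < 2 < 3 < 4 < 5. Listing each simplex with vertices in this order, K has dimension 2 with simplices:

  0-simplices (6): [0], [1], [2], [3], [4], [5]
  1-simplices (15): [0,1], [0,2], [0,3], [0,4], [0,5], [1,2], [1,3], [1,4], [1,5], [2,3], [2,4], [2,5], [3,4], [3,5], [4,5]
  2-simplices (10): [0,1,4], [0,1,5], [0,2,3], [0,2,4], [0,3,5], [1,2,3], [1,2,5], [1,3,4], [2,4,5], [3,4,5]

so the chain groups are C_0 ≅ Z^6, C_1 ≅ Z^15, C_2 ≅ Z^10.

∂_1: C_1 → C_0 sends each edge [p,q] (with p < q) to q − p.
This gives a 6×15 integer matrix of rank 5; reducing to Smith normal form yields diagonal entries (1,1,1,1,1).

∂_2: C_2 → C_1 acts by ∂[p,q,r] = [q,r] − [p,r] + [p,q]. For instance
  ∂[0,3,5] = [3,5] − [0,5] + [0,3],
  ∂[0,2,3] = [2,3] − [0,3] + [0,2].
This gives a 15×10 integer matrix of rank 10; reducing to Smith normal form yields diagonal entries (1,1,1,1,1,1,1,1,1,2).

Reading off H_k = ker ∂_k / im ∂_{k+1}:

  H_0: rank C_0 − rank ∂_1 = 6 − 5 = 1, and the invariant factors of ∂_1 are all 1, so H_0 ≅ Z.

H_0 ≅ Z.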